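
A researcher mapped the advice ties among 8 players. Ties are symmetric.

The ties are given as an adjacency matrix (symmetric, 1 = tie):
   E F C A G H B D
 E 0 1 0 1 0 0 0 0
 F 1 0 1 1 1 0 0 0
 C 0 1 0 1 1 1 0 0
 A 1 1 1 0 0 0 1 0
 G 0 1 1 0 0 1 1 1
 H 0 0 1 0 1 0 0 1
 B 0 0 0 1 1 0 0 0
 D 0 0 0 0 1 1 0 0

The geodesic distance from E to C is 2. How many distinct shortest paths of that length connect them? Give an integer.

The shortest distance is 2. The length-2 paths are: E–F–C; E–A–C.
That gives 2 distinct shortest paths.

2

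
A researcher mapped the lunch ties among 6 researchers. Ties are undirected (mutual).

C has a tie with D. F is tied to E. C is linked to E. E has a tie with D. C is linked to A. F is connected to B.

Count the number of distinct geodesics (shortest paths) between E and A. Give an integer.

1

The shortest distance is 2, and the only length-2 path is E–C–A. So there is exactly 1 shortest path.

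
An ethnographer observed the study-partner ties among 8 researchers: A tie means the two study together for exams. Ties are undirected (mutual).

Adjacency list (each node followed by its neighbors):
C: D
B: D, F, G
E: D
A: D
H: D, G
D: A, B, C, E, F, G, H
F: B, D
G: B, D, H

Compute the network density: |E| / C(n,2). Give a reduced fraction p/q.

5/14

There are 10 edges and 8 nodes, so the maximum possible is C(8,2) = 28.
Density = 10/28 = 5/14.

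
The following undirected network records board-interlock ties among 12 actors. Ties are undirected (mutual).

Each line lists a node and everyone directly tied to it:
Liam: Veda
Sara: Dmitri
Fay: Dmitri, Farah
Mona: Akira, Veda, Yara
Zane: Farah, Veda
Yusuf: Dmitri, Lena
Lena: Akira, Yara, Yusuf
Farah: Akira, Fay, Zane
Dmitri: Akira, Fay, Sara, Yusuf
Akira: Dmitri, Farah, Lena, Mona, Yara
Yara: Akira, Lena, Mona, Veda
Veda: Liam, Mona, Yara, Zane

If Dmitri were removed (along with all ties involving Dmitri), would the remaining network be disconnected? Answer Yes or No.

Yes

Removing Dmitri leaves {Akira, Farah, Fay, Lena, Liam, Mona, Veda, Yara, Yusuf, and Zane} with no path to {Sara}, so the network splits into 2 components. Dmitri is a cut vertex.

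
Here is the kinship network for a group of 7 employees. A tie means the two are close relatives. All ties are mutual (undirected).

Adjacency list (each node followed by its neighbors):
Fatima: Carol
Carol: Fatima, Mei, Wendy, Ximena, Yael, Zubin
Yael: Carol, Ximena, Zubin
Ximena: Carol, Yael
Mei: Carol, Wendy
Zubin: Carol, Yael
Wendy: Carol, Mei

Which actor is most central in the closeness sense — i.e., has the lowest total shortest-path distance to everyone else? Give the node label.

Farness (sum of distances to all others) for each node — Carol:6, Fatima:11, Mei:10, Wendy:10, Ximena:10, Yael:9, Zubin:10.
The smallest farness is 6, for Carol, so Carol has the highest closeness.

Carol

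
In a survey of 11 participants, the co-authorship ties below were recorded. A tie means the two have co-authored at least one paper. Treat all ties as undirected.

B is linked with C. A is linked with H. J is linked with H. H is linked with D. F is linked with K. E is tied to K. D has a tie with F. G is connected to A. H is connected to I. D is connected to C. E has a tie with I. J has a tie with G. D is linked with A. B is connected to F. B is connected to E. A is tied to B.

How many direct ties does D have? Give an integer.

4

D is directly tied to A, C, F, and H. That is 4 neighbors, so the degree of D is 4.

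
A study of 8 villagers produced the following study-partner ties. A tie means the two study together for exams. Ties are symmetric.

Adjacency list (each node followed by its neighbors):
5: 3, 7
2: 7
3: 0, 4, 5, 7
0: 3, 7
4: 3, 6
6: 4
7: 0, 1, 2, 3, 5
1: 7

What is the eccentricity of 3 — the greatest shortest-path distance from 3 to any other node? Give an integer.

Distances from 3: 0:1, 1:2, 2:2, 4:1, 5:1, 6:2, 7:1.
The largest is 2 (to 2, 1, and 6), so the eccentricity of 3 is 2.

2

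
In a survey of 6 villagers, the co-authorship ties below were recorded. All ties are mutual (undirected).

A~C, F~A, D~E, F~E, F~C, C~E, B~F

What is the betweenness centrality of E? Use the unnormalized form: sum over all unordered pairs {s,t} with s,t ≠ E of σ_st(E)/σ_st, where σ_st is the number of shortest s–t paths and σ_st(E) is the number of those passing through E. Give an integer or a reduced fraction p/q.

4

Pairs whose geodesics pass through E — A–D: 2/2; B–D: 1; D–C: 1; D–F: 1.
All other pairs contribute 0.
Summing the contributions gives betweenness(E) = 4.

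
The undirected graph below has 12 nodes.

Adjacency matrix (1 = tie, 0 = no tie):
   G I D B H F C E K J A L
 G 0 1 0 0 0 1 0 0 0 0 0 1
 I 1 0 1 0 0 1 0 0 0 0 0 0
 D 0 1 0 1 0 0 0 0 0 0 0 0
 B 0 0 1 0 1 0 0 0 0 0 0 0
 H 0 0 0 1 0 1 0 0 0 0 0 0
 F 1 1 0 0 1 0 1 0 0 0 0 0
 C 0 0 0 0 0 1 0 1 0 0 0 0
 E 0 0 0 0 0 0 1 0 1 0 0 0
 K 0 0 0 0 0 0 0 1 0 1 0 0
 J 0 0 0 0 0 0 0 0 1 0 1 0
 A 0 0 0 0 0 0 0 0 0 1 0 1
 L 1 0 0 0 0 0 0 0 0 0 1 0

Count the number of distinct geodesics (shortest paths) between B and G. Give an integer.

The shortest distance is 3. The length-3 paths are: B–D–I–G; B–H–F–G.
That gives 2 distinct shortest paths.

2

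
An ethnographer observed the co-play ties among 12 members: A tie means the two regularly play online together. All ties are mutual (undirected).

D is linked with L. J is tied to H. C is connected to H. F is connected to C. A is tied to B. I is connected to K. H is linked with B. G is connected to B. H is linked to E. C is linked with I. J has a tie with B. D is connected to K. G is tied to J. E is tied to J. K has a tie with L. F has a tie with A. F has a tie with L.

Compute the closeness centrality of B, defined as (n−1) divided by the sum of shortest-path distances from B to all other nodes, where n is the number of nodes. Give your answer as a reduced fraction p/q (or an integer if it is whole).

Distances from B: A:1, C:2, D:4, E:2, F:2, G:1, H:1, I:3, J:1, K:4, L:3. Sum = 24.
n = 12, so closeness = 11/24.

11/24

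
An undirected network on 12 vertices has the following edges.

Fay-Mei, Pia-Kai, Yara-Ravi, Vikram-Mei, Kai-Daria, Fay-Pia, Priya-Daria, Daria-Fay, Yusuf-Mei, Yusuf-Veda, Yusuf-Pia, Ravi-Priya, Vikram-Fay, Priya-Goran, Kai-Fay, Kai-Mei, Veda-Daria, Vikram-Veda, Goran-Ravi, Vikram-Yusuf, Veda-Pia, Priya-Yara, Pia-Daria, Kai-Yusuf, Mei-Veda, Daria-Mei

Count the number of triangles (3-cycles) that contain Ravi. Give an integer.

Ravi's neighbors: Goran, Priya, and Yara.
Neighbor pairs that are themselves tied: Ravi–Goran–Priya; Ravi–Priya–Yara. Each forms one triangle with Ravi, for 2 in total.

2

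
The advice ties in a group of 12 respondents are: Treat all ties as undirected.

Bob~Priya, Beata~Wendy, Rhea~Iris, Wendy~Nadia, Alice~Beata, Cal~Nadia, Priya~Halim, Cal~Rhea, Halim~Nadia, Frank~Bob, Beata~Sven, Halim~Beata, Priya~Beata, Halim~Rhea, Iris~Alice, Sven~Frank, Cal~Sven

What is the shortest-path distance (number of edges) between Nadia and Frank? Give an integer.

One shortest route is Nadia – Cal – Sven – Frank, which uses 3 edges, and at distance 2 from Nadia we only reach {Beata, Priya, Rhea, Sven}, which does not include Frank. So d(Nadia,Frank) = 3.

3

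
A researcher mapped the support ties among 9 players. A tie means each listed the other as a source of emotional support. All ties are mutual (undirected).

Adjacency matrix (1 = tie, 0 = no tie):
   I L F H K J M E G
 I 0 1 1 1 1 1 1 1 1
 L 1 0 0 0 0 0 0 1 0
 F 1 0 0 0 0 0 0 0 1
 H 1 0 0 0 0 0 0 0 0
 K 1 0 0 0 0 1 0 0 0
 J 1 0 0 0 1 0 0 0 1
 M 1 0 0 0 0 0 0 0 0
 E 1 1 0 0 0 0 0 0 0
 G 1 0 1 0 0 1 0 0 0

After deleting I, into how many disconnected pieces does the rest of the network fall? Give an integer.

Without I, the remaining ties split the others into: {E, L}; {F, G, J, K}; {H}; {M}.
That's 4 separate components.

4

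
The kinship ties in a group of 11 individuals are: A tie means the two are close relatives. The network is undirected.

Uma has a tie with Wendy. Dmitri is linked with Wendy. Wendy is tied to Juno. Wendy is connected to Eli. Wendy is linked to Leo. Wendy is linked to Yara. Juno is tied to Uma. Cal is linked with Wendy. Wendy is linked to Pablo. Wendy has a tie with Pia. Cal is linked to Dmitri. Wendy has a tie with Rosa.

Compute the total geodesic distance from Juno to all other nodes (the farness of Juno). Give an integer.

Distances from Juno: Cal:2, Dmitri:2, Eli:2, Leo:2, Pablo:2, Pia:2, Rosa:2, Uma:1, Wendy:1, Yara:2.
Sum = 2 + 2 + 2 + 2 + 2 + 2 + 2 + 1 + 1 + 2 = 18.

18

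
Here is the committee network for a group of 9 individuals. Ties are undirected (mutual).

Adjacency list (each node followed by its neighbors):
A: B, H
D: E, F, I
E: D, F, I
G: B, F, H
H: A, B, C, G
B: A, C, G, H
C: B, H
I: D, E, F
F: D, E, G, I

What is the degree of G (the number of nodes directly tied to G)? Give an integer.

G is directly tied to B, F, and H. That is 3 neighbors, so the degree of G is 3.

3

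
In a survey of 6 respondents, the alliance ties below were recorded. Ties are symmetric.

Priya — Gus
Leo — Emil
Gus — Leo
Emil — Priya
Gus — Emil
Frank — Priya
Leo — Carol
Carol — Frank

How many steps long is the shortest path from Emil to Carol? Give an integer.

2

One shortest route is Emil – Leo – Carol, which uses 2 edges, and Emil and Carol are not directly tied, so nothing shorter exists. So d(Emil,Carol) = 2.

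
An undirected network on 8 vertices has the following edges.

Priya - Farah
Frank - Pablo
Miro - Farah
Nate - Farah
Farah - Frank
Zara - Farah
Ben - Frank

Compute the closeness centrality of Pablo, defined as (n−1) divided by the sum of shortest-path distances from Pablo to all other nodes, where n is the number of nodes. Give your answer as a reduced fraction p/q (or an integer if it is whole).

7/17

Distances from Pablo: Ben:2, Farah:2, Frank:1, Miro:3, Nate:3, Priya:3, Zara:3. Sum = 17.
n = 8, so closeness = 7/17.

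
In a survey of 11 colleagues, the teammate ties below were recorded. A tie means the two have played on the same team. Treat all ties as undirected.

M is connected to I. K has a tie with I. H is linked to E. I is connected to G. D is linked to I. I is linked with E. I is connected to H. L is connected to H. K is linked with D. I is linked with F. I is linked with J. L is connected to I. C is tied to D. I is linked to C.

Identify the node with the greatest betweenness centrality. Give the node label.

Unnormalized betweenness of each node: C:0, D:1/2, E:0, F:0, G:0, H:1/2, I:40, J:0, K:0, L:0, M:0.
I has the largest value, 40, making it the main broker — the node through which the most shortest paths run.

I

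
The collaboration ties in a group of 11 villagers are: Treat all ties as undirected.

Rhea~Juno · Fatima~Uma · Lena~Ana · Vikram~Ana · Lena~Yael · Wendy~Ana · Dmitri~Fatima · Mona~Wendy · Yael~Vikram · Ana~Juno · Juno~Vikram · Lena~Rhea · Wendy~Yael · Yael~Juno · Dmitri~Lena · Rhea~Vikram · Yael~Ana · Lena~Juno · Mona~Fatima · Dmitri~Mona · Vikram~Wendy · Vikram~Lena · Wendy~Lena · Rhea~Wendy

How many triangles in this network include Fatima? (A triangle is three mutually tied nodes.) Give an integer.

Fatima's neighbors: Dmitri, Mona, and Uma.
Neighbor pairs that are themselves tied: Fatima–Dmitri–Mona. Each forms one triangle with Fatima, for 1 in total.

1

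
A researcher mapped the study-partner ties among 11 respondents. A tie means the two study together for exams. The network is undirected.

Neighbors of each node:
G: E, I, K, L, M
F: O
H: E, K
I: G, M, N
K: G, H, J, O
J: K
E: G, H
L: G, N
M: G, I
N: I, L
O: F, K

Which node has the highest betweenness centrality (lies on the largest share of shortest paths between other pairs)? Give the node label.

Unnormalized betweenness of each node: E:5/2, F:0, G:55/2, H:2, I:9/2, J:0, K:51/2, L:7/2, M:0, N:1/2, O:9.
G has the largest value, 55/2, making it the main broker — the node through which the most shortest paths run.

G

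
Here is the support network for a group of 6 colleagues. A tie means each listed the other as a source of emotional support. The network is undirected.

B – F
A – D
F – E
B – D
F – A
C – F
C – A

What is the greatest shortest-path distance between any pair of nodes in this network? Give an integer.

Eccentricity of each node (its greatest distance to any other): A:2, B:2, C:2, D:3, E:3, F:2.
The maximum eccentricity is 3, realized for instance by the pair E–D via E – F – B – D. So the diameter is 3.

3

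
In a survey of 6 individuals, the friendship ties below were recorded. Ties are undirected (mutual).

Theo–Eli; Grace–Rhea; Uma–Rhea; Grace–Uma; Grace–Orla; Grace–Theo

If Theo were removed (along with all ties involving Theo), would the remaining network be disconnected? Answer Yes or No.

Yes

Removing Theo leaves {Grace, Orla, Rhea, and Uma} with no path to {Eli}, so the network splits into 2 components. Theo is a cut vertex.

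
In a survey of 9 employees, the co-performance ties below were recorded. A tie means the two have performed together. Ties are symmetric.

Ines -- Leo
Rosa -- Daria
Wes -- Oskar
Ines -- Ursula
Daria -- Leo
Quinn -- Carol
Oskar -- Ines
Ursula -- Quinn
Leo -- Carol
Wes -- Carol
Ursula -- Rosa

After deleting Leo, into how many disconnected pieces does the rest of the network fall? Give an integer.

Leo's neighbors (Carol, Daria, and Ines) remain reachable from one another through other ties, so the rest of the network stays in one piece.

1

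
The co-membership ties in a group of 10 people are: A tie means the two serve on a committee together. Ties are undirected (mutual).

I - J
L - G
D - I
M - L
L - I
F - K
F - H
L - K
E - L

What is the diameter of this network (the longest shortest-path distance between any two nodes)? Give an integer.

Eccentricity of each node (its greatest distance to any other): D:5, E:4, F:4, G:4, H:5, I:4, J:5, K:3, L:3, M:4.
The maximum eccentricity is 5, realized for instance by the pair D–H via D – I – L – K – F – H. So the diameter is 5.

5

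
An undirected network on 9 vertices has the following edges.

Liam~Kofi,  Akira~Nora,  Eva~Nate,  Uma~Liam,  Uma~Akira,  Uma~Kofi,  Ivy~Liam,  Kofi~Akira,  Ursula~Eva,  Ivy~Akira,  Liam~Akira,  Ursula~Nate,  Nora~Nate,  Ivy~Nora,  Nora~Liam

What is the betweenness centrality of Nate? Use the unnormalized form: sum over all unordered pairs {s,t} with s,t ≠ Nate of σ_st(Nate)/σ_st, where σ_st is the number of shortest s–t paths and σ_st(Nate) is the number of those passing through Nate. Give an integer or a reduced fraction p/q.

Pairs whose geodesics pass through Nate — Kofi–Eva: 2/2; Kofi–Ursula: 2/2; Liam–Eva: 1; Liam–Ursula: 1; Uma–Eva: 2/2; Uma–Ursula: 2/2; Akira–Eva: 1; Akira–Ursula: 1; Nora–Eva: 1; Nora–Ursula: 1; Ivy–Eva: 1; Ivy–Ursula: 1.
All other pairs contribute 0.
Summing the contributions gives betweenness(Nate) = 12.

12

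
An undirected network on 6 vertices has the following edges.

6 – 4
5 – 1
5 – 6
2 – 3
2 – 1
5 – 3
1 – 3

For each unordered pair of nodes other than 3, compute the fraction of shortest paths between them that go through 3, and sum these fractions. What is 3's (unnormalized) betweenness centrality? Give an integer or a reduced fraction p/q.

3/2

Pairs whose geodesics pass through 3 — 2–5: 1/2; 2–4: 1/2; 2–6: 1/2.
All other pairs contribute 0.
Summing the contributions gives betweenness(3) = 3/2.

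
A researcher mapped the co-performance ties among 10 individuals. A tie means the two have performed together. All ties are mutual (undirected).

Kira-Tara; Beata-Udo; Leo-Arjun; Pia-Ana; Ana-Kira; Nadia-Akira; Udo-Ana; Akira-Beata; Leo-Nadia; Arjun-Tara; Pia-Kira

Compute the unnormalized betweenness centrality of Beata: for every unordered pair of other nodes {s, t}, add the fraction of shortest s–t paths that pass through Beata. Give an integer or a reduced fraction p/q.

15/2

Pairs whose geodesics pass through Beata — Akira–Kira: 1; Akira–Pia: 1; Akira–Ana: 1; Akira–Udo: 1; Nadia–Pia: 1/2; Nadia–Ana: 1; Nadia–Udo: 1; Leo–Udo: 1.
All other pairs contribute 0.
Summing the contributions gives betweenness(Beata) = 15/2.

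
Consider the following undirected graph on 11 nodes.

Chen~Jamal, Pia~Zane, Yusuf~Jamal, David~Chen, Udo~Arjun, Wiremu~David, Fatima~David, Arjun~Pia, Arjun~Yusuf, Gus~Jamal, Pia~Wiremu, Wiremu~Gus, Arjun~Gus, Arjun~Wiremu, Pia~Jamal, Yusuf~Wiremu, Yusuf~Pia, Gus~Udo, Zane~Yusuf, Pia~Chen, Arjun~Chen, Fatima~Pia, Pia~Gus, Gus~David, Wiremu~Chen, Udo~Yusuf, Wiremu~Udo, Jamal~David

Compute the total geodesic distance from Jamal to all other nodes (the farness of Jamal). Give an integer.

15

Distances from Jamal: Arjun:2, Chen:1, David:1, Fatima:2, Gus:1, Pia:1, Udo:2, Wiremu:2, Yusuf:1, Zane:2.
Sum = 2 + 1 + 1 + 2 + 1 + 1 + 2 + 2 + 1 + 2 = 15.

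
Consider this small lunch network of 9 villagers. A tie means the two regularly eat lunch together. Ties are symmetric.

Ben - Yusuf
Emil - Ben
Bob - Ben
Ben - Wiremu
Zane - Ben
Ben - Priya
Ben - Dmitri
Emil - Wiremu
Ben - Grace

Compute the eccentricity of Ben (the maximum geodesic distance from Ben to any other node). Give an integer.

Distances from Ben: Bob:1, Dmitri:1, Emil:1, Grace:1, Priya:1, Wiremu:1, Yusuf:1, Zane:1.
The largest is 1 (to Dmitri, Emil, Wiremu, Priya, Bob, Yusuf, Grace, and Zane), so the eccentricity of Ben is 1.

1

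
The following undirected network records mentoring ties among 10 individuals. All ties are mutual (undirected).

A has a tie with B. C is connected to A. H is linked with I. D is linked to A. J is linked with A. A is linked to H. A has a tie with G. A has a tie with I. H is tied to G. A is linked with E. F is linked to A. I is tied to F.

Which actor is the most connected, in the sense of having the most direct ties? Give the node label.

Degrees — A:9, B:1, C:1, D:1, E:1, F:2, G:2, H:3, I:3, J:1.
The maximum is 9, attained only by A.

A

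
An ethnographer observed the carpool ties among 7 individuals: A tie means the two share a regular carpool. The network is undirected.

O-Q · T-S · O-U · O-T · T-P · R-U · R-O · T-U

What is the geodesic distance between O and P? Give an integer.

One shortest route is O – T – P, which uses 2 edges, and O and P are not directly tied, so nothing shorter exists. So d(O,P) = 2.

2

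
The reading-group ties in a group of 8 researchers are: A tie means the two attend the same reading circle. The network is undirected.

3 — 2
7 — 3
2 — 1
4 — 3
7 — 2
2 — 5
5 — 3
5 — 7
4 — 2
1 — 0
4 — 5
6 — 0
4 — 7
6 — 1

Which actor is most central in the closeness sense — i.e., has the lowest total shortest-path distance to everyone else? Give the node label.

Farness (sum of distances to all others) for each node — 0:16, 1:11, 2:9, 3:12, 4:12, 5:12, 6:16, 7:12.
The smallest farness is 9, for 2, so 2 has the highest closeness.

2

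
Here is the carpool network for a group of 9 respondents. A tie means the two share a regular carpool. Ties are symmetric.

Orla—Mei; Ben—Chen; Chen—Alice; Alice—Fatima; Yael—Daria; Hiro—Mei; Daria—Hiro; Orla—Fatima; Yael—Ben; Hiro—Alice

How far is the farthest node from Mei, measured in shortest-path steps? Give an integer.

4

Distances from Mei: Alice:2, Ben:4, Chen:3, Daria:2, Fatima:2, Hiro:1, Orla:1, Yael:3.
The largest is 4 (to Ben), so the eccentricity of Mei is 4.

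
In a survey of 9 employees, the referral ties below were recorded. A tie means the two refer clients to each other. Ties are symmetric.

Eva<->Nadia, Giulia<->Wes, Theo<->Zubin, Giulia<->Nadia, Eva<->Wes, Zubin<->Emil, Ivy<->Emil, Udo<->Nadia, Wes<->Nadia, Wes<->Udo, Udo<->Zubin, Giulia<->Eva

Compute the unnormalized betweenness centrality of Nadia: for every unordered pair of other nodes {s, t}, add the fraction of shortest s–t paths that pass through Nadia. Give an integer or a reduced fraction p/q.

5

Pairs whose geodesics pass through Nadia — Eva–Udo: 1/2; Eva–Ivy: 1/2; Eva–Emil: 1/2; Eva–Zubin: 1/2; Eva–Theo: 1/2; Udo–Giulia: 1/2; Giulia–Ivy: 1/2; Giulia–Emil: 1/2; Giulia–Zubin: 1/2; Giulia–Theo: 1/2.
All other pairs contribute 0.
Summing the contributions gives betweenness(Nadia) = 5.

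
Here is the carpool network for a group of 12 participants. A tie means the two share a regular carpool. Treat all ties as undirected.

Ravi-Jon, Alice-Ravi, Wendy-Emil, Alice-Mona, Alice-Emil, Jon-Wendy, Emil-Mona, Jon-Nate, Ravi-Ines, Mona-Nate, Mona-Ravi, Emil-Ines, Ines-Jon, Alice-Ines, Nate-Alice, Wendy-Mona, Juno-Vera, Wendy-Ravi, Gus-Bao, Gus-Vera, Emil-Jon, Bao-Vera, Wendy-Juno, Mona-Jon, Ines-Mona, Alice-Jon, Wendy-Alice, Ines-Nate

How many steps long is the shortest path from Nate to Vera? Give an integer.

One shortest route is Nate – Mona – Wendy – Juno – Vera, which uses 4 edges, and at distance 3 from Nate we only reach {Juno}, which does not include Vera. So d(Nate,Vera) = 4.

4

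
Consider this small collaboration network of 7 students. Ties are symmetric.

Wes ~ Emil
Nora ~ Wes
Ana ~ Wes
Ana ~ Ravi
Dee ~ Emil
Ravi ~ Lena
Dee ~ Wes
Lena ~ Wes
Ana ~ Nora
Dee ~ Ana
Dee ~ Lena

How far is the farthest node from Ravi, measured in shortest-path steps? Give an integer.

3

Distances from Ravi: Ana:1, Dee:2, Emil:3, Lena:1, Nora:2, Wes:2.
The largest is 3 (to Emil), so the eccentricity of Ravi is 3.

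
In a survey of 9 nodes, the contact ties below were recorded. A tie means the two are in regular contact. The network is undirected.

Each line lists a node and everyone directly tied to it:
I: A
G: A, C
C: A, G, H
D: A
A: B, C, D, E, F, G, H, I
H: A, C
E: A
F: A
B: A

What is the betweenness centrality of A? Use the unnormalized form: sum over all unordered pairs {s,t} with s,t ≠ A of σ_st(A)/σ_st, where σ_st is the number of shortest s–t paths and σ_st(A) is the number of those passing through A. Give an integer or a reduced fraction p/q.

51/2

Pairs whose geodesics pass through A — H–D: 1; H–E: 1; H–F: 1; H–I: 1; H–B: 1; H–G: 1/2; D–C: 1; D–E: 1; D–F: 1; D–I: 1; D–B: 1; D–G: 1; C–E: 1; C–F: 1 … (+12 more pairs).
All other pairs contribute 0.
Summing the contributions gives betweenness(A) = 51/2.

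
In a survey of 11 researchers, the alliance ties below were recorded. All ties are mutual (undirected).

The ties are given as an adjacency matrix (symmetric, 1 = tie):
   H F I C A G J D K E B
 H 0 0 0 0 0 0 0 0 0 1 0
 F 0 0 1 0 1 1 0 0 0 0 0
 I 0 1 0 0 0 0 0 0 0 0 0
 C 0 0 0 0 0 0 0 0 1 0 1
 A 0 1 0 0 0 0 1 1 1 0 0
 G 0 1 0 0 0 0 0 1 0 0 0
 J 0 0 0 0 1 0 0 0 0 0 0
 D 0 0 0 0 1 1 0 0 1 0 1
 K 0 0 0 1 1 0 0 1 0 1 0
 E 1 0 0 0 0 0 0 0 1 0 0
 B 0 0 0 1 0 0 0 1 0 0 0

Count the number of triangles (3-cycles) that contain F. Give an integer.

F's neighbors are A, G, and I, but none of them are tied to each other, so no triangle contains F.

0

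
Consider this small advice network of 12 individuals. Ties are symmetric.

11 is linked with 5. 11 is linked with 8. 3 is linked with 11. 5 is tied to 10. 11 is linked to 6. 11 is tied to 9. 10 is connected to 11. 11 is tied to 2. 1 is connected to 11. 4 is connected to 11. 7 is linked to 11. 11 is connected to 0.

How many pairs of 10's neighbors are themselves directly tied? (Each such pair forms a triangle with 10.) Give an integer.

10's neighbors: 5 and 11.
Neighbor pairs that are themselves tied: 10–5–11. Each forms one triangle with 10, for 1 in total.

1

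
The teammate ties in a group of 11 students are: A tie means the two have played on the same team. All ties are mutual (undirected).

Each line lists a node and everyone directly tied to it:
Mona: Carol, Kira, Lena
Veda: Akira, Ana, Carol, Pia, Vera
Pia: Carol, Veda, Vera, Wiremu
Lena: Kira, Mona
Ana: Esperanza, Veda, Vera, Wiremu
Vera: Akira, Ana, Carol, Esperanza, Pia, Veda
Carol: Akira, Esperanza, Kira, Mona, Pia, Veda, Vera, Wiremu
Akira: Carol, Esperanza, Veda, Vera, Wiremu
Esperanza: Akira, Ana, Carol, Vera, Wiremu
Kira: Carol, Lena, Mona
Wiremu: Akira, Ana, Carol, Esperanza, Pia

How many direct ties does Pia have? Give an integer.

Pia is directly tied to Carol, Veda, Vera, and Wiremu. That is 4 neighbors, so the degree of Pia is 4.

4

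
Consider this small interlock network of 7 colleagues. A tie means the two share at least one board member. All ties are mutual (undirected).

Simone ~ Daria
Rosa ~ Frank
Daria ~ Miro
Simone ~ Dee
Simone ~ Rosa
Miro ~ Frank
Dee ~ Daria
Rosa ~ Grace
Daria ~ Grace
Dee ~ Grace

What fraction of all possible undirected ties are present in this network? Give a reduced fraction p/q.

There are 10 edges and 7 nodes, so the maximum possible is C(7,2) = 21.
Density = 10/21.

10/21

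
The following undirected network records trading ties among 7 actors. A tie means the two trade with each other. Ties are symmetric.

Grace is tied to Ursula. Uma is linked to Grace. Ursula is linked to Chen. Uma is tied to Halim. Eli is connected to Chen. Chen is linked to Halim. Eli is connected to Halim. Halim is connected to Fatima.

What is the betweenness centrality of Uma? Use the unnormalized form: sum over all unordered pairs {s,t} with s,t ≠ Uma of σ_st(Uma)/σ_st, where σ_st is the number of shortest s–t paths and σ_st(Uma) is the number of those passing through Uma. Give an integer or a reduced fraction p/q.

5/2

Pairs whose geodesics pass through Uma — Eli–Grace: 1/2; Fatima–Grace: 1; Halim–Grace: 1.
All other pairs contribute 0.
Summing the contributions gives betweenness(Uma) = 5/2.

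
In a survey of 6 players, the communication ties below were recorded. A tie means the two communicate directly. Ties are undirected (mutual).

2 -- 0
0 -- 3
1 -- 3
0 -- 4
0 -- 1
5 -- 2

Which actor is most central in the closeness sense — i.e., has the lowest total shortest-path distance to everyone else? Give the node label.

Farness (sum of distances to all others) for each node — 0:6, 1:9, 2:8, 3:9, 4:10, 5:12.
The smallest farness is 6, for 0, so 0 has the highest closeness.

0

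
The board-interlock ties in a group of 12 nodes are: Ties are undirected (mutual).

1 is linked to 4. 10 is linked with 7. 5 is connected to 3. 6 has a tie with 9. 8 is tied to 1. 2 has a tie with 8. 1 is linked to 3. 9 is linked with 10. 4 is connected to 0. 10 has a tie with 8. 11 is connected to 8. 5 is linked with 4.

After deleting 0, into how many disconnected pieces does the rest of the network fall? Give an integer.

1

0's neighbors (4) remain reachable from one another through other ties, so the rest of the network stays in one piece.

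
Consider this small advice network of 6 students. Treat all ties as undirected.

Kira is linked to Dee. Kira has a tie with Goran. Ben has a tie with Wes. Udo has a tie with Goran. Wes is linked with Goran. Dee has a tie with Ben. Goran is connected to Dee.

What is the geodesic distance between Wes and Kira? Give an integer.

One shortest route is Wes – Goran – Kira, which uses 2 edges, and Wes and Kira are not directly tied, so nothing shorter exists. So d(Wes,Kira) = 2.

2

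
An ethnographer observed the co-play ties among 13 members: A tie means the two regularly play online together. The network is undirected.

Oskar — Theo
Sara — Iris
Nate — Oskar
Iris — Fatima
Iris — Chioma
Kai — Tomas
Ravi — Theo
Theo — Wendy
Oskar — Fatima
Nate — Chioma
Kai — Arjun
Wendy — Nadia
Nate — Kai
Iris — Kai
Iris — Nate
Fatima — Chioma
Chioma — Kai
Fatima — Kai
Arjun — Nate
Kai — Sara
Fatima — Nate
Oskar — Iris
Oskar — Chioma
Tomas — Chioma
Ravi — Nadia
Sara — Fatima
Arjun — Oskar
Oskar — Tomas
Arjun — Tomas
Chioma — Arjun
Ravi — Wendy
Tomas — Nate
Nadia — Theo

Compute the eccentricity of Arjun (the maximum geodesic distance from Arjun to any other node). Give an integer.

Distances from Arjun: Chioma:1, Fatima:2, Iris:2, Kai:1, Nadia:3, Nate:1, Oskar:1, Ravi:3, Sara:2, Theo:2, Tomas:1, Wendy:3.
The largest is 3 (to Ravi, Nadia, and Wendy), so the eccentricity of Arjun is 3.

3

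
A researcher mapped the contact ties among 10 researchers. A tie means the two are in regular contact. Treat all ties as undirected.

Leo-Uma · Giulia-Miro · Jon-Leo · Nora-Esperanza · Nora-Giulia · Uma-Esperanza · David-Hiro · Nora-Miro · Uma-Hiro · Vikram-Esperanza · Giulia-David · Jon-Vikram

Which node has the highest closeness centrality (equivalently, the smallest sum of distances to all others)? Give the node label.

Farness (sum of distances to all others) for each node — David:22, Esperanza:16, Giulia:21, Hiro:20, Jon:24, Leo:22, Miro:23, Nora:18, Uma:17, Vikram:21.
The smallest farness is 16, for Esperanza, so Esperanza has the highest closeness.

Esperanza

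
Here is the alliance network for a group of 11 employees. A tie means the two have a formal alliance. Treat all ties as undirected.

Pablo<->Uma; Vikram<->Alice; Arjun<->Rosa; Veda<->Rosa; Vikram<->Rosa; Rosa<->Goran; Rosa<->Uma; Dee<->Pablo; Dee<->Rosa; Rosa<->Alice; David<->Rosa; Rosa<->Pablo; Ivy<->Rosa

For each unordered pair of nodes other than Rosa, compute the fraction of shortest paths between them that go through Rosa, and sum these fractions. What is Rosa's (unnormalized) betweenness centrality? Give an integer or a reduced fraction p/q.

Pairs whose geodesics pass through Rosa — Uma–Vikram: 1; Uma–Dee: 1/2; Uma–Ivy: 1; Uma–Arjun: 1; Uma–David: 1; Uma–Goran: 1; Uma–Alice: 1; Uma–Veda: 1; Vikram–Dee: 1; Vikram–Pablo: 1; Vikram–Ivy: 1; Vikram–Arjun: 1; Vikram–David: 1; Vikram–Goran: 1 … (+28 more pairs).
All other pairs contribute 0.
Summing the contributions gives betweenness(Rosa) = 83/2.

83/2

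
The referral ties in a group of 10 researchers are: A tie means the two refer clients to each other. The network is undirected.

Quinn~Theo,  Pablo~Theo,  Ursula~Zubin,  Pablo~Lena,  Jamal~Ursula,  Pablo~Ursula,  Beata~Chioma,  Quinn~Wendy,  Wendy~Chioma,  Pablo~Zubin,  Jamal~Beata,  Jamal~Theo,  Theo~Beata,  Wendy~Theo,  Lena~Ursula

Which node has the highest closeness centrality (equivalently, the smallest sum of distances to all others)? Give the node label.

Theo

Farness (sum of distances to all others) for each node — Beata:17, Chioma:22, Jamal:15, Lena:21, Pablo:15, Quinn:19, Theo:13, Ursula:17, Wendy:18, Zubin:21.
The smallest farness is 13, for Theo, so Theo has the highest closeness.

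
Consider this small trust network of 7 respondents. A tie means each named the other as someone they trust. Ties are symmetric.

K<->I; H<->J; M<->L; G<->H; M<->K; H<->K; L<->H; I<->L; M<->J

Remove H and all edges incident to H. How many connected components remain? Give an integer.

2

Without H, the remaining ties split the others into: {I, J, K, L, M}; {G}.
That's 2 separate components.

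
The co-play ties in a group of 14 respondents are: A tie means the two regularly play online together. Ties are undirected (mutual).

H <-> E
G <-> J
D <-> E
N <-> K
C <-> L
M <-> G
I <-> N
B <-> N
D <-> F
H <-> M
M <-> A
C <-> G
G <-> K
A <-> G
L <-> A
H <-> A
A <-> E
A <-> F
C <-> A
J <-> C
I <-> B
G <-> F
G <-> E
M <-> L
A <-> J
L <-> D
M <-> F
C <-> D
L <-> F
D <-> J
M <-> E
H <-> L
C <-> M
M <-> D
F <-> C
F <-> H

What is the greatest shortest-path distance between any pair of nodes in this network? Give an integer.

Eccentricity of each node (its greatest distance to any other): A:4, B:5, C:4, D:5, E:4, F:4, G:3, H:5, I:5, J:4, K:3, L:5, M:4, N:4.
The maximum eccentricity is 5, realized for instance by the pair H–B via H – E – G – K – N – B. So the diameter is 5.

5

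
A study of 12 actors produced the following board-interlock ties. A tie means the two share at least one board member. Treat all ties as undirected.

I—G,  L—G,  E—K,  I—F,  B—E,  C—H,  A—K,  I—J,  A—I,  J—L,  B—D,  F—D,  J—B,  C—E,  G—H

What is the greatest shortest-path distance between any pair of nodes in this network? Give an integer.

Eccentricity of each node (its greatest distance to any other): A:3, B:3, C:4, D:4, E:3, F:4, G:3, H:4, I:3, J:3, K:4, L:4.
The maximum eccentricity is 4, realized for instance by the pair H–D via H – C – E – B – D. So the diameter is 4.

4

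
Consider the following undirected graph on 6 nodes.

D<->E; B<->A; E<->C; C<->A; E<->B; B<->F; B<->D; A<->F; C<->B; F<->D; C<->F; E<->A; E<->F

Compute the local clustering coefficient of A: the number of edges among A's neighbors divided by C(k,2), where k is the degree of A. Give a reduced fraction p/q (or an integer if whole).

A's neighbors: B, C, E, and F (k = 4).
Possible neighbor pairs: C(4,2) = 6. Edges among them: B–C, B–E, B–F, C–E, C–F, E–F → e = 6.
Clustering(A) = 6/6 = 1.

1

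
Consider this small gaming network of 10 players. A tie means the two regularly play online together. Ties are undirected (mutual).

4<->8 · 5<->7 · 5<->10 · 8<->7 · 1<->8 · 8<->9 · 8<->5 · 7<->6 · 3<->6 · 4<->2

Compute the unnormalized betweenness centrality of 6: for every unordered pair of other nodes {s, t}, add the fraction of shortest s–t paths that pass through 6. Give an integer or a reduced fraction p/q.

8

Pairs whose geodesics pass through 6 — 10–3: 1; 5–3: 1; 3–8: 1; 3–9: 1; 3–4: 1; 3–2: 1; 3–7: 1; 3–1: 1.
All other pairs contribute 0.
Summing the contributions gives betweenness(6) = 8.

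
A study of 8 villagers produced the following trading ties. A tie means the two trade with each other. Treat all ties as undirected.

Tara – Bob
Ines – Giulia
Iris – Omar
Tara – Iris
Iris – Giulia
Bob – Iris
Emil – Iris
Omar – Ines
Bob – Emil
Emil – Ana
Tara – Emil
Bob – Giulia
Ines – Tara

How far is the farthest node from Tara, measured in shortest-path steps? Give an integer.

2

Distances from Tara: Ana:2, Bob:1, Emil:1, Giulia:2, Ines:1, Iris:1, Omar:2.
The largest is 2 (to Ana, Omar, and Giulia), so the eccentricity of Tara is 2.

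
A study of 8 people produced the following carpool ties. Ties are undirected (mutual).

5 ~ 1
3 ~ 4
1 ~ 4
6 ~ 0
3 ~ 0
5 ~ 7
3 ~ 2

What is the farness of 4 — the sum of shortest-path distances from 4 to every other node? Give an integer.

Distances from 4: 0:2, 1:1, 2:2, 3:1, 5:2, 6:3, 7:3.
Sum = 2 + 1 + 2 + 1 + 2 + 3 + 3 = 14.

14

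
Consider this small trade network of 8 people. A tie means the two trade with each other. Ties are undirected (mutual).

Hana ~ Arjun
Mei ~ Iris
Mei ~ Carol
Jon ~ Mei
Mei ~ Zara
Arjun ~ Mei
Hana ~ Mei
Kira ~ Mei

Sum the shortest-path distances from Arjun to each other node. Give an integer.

Distances from Arjun: Carol:2, Hana:1, Iris:2, Jon:2, Kira:2, Mei:1, Zara:2.
Sum = 2 + 1 + 2 + 2 + 2 + 1 + 2 = 12.

12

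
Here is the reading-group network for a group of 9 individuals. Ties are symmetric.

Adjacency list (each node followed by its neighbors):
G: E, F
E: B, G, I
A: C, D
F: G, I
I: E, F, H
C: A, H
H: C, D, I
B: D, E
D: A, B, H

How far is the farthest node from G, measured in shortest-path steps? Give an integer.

Distances from G: A:4, B:2, C:4, D:3, E:1, F:1, H:3, I:2.
The largest is 4 (to C and A), so the eccentricity of G is 4.

4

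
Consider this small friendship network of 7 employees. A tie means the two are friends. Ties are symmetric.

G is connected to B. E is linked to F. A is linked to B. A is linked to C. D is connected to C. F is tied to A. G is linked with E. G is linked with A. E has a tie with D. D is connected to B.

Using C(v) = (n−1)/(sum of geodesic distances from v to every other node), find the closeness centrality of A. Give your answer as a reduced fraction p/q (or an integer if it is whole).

3/4

Distances from A: B:1, C:1, D:2, E:2, F:1, G:1. Sum = 8.
n = 7, so closeness = 6/8 = 3/4.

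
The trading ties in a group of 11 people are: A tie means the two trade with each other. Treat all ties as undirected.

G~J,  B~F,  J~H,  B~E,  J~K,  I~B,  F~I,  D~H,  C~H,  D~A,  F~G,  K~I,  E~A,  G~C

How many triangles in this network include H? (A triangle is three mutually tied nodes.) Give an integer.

0

H's neighbors are C, D, and J, but none of them are tied to each other, so no triangle contains H.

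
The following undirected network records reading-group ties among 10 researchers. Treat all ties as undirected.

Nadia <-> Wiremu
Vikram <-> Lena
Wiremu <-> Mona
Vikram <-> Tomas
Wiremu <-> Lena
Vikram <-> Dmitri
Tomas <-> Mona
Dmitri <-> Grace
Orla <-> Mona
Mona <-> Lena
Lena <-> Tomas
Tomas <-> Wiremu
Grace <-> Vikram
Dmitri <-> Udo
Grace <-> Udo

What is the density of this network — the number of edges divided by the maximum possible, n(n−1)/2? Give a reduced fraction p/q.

There are 15 edges and 10 nodes, so the maximum possible is C(10,2) = 45.
Density = 15/45 = 1/3.

1/3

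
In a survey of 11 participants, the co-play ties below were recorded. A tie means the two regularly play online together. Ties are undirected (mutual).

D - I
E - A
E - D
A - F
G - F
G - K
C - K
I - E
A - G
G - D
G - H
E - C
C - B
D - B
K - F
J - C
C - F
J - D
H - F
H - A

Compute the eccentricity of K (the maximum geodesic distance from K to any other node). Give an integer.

3

Distances from K: A:2, B:2, C:1, D:2, E:2, F:1, G:1, H:2, I:3, J:2.
The largest is 3 (to I), so the eccentricity of K is 3.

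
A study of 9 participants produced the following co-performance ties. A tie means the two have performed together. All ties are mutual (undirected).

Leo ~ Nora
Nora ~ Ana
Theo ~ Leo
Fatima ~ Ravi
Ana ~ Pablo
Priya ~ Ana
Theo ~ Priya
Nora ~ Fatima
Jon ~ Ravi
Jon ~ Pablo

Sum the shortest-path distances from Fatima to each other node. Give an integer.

17

Distances from Fatima: Ana:2, Jon:2, Leo:2, Nora:1, Pablo:3, Priya:3, Ravi:1, Theo:3.
Sum = 2 + 2 + 2 + 1 + 3 + 3 + 1 + 3 = 17.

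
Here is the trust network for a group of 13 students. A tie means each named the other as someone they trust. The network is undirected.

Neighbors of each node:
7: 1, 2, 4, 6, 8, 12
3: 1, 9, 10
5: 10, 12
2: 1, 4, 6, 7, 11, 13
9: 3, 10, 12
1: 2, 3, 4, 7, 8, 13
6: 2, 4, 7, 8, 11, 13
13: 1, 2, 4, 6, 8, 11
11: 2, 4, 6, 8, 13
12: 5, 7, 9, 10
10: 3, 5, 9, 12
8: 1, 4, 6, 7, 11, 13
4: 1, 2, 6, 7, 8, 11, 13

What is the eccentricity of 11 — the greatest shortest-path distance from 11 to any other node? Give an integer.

4

Distances from 11: 1:2, 2:1, 3:3, 4:1, 5:4, 6:1, 7:2, 8:1, 9:4, 10:4, 12:3, 13:1.
The largest is 4 (to 9, 10, and 5), so the eccentricity of 11 is 4.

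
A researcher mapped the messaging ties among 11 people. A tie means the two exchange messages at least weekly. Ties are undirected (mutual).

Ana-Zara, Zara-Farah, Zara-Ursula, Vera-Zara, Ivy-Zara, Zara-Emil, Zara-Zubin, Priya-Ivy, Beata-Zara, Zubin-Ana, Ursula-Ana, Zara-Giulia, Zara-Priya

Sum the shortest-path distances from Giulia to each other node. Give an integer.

19

Distances from Giulia: Ana:2, Beata:2, Emil:2, Farah:2, Ivy:2, Priya:2, Ursula:2, Vera:2, Zara:1, Zubin:2.
Sum = 2 + 2 + 2 + 2 + 2 + 2 + 2 + 2 + 1 + 2 = 19.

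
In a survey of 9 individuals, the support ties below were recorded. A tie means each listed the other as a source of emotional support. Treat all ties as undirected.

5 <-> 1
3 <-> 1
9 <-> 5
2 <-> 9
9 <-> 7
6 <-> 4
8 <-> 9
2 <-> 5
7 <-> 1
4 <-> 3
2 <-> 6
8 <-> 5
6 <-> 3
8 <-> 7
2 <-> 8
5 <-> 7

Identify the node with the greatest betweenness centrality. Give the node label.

2

Unnormalized betweenness of each node: 1:61/12, 2:83/12, 3:15/4, 4:0, 5:13/4, 6:31/6, 7:5/3, 8:7/12, 9:7/12.
2 has the largest value, 83/12, making it the main broker — the node through which the most shortest paths run.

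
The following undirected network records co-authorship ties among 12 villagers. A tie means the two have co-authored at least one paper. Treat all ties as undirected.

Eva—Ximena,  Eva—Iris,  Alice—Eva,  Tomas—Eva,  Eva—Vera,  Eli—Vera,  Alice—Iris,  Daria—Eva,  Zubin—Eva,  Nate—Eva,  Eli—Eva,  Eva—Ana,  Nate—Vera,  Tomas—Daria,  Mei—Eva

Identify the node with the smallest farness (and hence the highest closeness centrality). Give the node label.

Farness (sum of distances to all others) for each node — Alice:20, Ana:21, Daria:20, Eli:20, Eva:11, Iris:20, Mei:21, Nate:20, Tomas:20, Vera:19, Ximena:21, Zubin:21.
The smallest farness is 11, for Eva, so Eva has the highest closeness.

Eva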